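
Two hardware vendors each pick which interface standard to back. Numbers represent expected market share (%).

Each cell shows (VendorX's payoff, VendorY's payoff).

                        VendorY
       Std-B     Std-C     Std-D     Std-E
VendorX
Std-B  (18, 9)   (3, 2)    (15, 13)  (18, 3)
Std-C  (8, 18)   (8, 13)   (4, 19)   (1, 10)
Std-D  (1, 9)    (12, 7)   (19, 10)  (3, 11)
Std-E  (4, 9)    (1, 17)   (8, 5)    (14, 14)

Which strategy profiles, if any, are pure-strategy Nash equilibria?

(Std-B, Std-B): VendorY can switch to Std-D (9 → 13). Not NE.
(Std-B, Std-C): VendorX can switch to Std-C (3 → 8). Not NE.
(Std-B, Std-D): VendorX can switch to Std-D (15 → 19). Not NE.
(Std-B, Std-E): VendorY can switch to Std-B (3 → 9). Not NE.
(Std-C, Std-B): VendorX can switch to Std-B (8 → 18). Not NE.
(Std-C, Std-C): VendorX can switch to Std-D (8 → 12). Not NE.
(Std-C, Std-D): VendorX can switch to Std-B (4 → 15). Not NE.
(Std-C, Std-E): VendorX can switch to Std-B (1 → 18). Not NE.
(Std-D, Std-B): VendorX can switch to Std-B (1 → 18). Not NE.
(Std-D, Std-C): VendorY can switch to Std-B (7 → 9). Not NE.
(The remaining 6 profiles each have a profitable deviation by the same check.)

none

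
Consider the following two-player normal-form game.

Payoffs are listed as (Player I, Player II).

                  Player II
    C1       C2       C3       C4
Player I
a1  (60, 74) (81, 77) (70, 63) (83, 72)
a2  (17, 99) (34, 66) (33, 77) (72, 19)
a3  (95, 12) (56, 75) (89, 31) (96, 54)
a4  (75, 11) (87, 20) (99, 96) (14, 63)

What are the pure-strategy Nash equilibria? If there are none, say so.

For each strategy profile, look for a profitable unilateral deviation.
(a1, C1): Player I can switch to a3 (60 → 95). Not NE.
(a1, C2): Player I can switch to a4 (81 → 87). Not NE.
(a1, C3): Player I can switch to a3 (70 → 89). Not NE.
(a1, C4): Player I can switch to a3 (83 → 96). Not NE.
(a2, C1): Player I can switch to a1 (17 → 60). Not NE.
(a2, C2): Player I can switch to a1 (34 → 81). Not NE.
(a2, C3): Player I can switch to a1 (33 → 70). Not NE.
(a2, C4): Player I can switch to a1 (72 → 83). Not NE.
(a3, C1): Player II can switch to C2 (12 → 75). Not NE.
(a3, C2): Player I can switch to a1 (56 → 81). Not NE.
(a3, C3): Player I can switch to a4 (89 → 99). Not NE.
(a3, C4): Player II can switch to C2 (54 → 75). Not NE.
(a4, C3): Player I gets 99, best alternative 89; Player II gets 96, best alternative 63. No profitable deviation — NE.
(The remaining 3 profiles each have a profitable deviation by the same check.)

(a4, C3)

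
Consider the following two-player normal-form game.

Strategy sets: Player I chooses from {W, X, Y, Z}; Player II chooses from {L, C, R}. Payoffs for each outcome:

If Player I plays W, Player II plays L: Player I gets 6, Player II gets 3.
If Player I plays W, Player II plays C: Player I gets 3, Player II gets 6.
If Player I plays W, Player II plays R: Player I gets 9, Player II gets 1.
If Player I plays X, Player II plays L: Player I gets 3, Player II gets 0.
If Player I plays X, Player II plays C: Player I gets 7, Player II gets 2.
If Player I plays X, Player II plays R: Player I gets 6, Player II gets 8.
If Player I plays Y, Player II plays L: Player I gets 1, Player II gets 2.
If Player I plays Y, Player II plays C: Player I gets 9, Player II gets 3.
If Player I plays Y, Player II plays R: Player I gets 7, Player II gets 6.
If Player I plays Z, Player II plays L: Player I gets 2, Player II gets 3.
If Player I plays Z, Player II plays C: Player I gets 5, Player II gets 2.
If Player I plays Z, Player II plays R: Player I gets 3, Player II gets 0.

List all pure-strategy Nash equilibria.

(W, L): Player II can switch to C (3 → 6). Not NE.
(W, C): Player I can switch to X (3 → 7). Not NE.
(W, R): Player II can switch to L (1 → 3). Not NE.
(X, L): Player I can switch to W (3 → 6). Not NE.
(X, C): Player I can switch to Y (7 → 9). Not NE.
(X, R): Player I can switch to W (6 → 9). Not NE.
(The remaining 6 profiles each have a profitable deviation by the same check.)

none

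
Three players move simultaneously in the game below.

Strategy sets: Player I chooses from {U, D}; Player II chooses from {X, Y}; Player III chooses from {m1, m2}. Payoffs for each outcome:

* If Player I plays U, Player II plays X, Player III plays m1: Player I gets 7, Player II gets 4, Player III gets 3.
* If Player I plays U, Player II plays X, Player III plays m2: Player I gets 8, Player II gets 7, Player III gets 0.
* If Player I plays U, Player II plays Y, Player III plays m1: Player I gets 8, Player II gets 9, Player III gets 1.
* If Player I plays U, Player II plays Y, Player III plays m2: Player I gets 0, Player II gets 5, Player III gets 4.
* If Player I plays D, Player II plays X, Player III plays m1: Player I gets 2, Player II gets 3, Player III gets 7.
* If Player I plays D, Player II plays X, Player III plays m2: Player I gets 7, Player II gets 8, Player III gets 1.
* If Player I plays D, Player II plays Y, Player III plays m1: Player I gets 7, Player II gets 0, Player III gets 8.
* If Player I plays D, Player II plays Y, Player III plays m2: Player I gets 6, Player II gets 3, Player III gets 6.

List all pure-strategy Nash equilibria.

There is no pure-strategy Nash equilibrium.

Check each profile: it is a Nash equilibrium iff no player can strictly gain by switching unilaterally.
(U, X, m1): Player II can switch to Y (4 → 9). Not NE.
(U, X, m2): Player III can switch to m1 (0 → 3). Not NE.
(U, Y, m1): Player III can switch to m2 (1 → 4). Not NE.
(U, Y, m2): Player I can switch to D (0 → 6). Not NE.
(D, X, m1): Player I can switch to U (2 → 7). Not NE.
(D, X, m2): Player I can switch to U (7 → 8). Not NE.
(D, Y, m1): Player I can switch to U (7 → 8). Not NE.
(D, Y, m2): Player II can switch to X (3 → 8). Not NE.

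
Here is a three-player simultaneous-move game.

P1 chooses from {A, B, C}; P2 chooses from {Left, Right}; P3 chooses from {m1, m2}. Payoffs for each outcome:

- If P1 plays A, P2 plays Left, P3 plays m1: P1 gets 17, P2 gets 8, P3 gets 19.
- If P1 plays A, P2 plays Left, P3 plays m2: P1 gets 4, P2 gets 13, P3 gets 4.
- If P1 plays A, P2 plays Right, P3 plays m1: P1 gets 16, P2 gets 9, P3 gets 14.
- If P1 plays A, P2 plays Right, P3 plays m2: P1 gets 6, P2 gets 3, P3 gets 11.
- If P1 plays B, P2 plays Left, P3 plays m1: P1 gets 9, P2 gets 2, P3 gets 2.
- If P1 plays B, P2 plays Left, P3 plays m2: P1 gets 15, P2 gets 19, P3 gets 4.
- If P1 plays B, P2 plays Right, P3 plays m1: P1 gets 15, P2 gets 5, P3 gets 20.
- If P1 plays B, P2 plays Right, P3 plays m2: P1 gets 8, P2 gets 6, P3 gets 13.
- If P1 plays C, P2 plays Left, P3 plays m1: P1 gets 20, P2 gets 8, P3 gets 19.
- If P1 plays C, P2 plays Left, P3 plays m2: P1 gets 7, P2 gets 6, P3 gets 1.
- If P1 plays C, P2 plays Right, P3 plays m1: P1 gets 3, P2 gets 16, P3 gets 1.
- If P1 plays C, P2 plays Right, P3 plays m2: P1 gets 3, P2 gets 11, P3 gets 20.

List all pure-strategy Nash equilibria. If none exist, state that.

P1 against (Left, m1): payoffs 17, 9, 20 → best response C.
P1 against (Left, m2): payoffs 4, 15, 7 → best response B.
P1 against (Right, m1): payoffs 16, 15, 3 → best response A.
P1 against (Right, m2): payoffs 6, 8, 3 → best response B.
P2 against (A, m1): payoffs 8, 9 → best response Right.
P2 against (A, m2): payoffs 13, 3 → best response Left.
P2 against (B, m1): payoffs 2, 5 → best response Right.
P2 against (B, m2): payoffs 19, 6 → best response Left.
P2 against (C, m1): payoffs 8, 16 → best response Right.
P2 against (C, m2): payoffs 6, 11 → best response Right.
P3 against (A, Left): payoffs 19, 4 → best response m1.
P3 against (A, Right): payoffs 14, 11 → best response m1.
P3 against (B, Left): payoffs 2, 4 → best response m2.
P3 against (B, Right): payoffs 20, 13 → best response m1.
P3 against (C, Left): payoffs 19, 1 → best response m1.
P3 against (C, Right): payoffs 1, 20 → best response m2.
Mutual best responses: (A, Right, m1); (B, Left, m2).

The pure Nash equilibria are (A, Right, m1), (B, Left, m2).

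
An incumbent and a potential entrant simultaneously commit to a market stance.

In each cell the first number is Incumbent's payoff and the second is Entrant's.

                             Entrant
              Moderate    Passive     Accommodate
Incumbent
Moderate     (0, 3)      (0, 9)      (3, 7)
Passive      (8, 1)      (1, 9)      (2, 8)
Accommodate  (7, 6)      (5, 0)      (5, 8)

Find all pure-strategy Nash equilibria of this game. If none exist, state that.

Incumbent against Moderate: payoffs 0, 8, 7 → best response Passive.
Incumbent against Passive: payoffs 0, 1, 5 → best response Accommodate.
Incumbent against Accommodate: payoffs 3, 2, 5 → best response Accommodate.
Entrant against Moderate: payoffs 3, 9, 7 → best response Passive.
Entrant against Passive: payoffs 1, 9, 8 → best response Passive.
Entrant against Accommodate: payoffs 6, 0, 8 → best response Accommodate.
Mutual best responses: (Accommodate, Accommodate).

Pure NE: (Accommodate, Accommodate)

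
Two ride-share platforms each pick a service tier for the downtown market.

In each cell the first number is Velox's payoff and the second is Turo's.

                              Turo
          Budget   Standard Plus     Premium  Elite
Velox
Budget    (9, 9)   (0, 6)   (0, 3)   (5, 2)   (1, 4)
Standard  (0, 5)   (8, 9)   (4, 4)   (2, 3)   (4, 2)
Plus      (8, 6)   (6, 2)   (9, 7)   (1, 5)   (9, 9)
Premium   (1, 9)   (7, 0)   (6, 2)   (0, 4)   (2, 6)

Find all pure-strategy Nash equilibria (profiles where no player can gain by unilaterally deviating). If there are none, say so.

Velox against Budget: payoffs 9, 0, 8, 1 → best response Budget.
Velox against Standard: payoffs 0, 8, 6, 7 → best response Standard.
Velox against Plus: payoffs 0, 4, 9, 6 → best response Plus.
Velox against Premium: payoffs 5, 2, 1, 0 → best response Budget.
Velox against Elite: payoffs 1, 4, 9, 2 → best response Plus.
Turo against Budget: payoffs 9, 6, 3, 2, 4 → best response Budget.
Turo against Standard: payoffs 5, 9, 4, 3, 2 → best response Standard.
Turo against Plus: payoffs 6, 2, 7, 5, 9 → best response Elite.
Turo against Premium: payoffs 9, 0, 2, 4, 6 → best response Budget.
Mutual best responses: (Budget, Budget); (Standard, Standard); (Plus, Elite).

Pure-strategy Nash equilibria: (Budget, Budget); (Standard, Standard); (Plus, Elite)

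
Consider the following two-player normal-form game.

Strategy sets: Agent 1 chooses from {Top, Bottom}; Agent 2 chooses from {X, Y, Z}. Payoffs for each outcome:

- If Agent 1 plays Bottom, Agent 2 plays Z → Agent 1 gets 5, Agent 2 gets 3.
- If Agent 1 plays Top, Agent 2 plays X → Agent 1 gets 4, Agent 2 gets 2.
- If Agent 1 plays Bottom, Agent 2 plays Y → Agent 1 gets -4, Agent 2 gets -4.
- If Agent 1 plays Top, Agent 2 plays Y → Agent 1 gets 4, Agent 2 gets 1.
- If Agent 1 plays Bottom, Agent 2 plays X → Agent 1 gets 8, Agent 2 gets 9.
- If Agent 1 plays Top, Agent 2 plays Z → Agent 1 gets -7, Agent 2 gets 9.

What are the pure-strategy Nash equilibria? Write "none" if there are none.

(Top, X): Agent 1 can switch to Bottom (4 → 8). Not NE.
(Top, Y): Agent 2 can switch to X (1 → 2). Not NE.
(Top, Z): Agent 1 can switch to Bottom (-7 → 5). Not NE.
(Bottom, X): Agent 1 gets 8, best alternative 4; Agent 2 gets 9, best alternative 3. No profitable deviation — NE.
(Bottom, Y): Agent 1 can switch to Top (-4 → 4). Not NE.
(Bottom, Z): Agent 2 can switch to X (3 → 9). Not NE.

Pure NE: (Bottom, X)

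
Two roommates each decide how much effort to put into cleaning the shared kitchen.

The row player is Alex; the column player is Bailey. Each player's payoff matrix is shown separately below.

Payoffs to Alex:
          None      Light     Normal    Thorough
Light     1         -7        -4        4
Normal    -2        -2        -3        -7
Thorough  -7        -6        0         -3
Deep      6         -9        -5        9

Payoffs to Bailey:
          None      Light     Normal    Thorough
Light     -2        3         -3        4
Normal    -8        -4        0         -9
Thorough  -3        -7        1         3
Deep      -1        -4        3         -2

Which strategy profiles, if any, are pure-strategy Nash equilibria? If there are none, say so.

(Light, None): Alex can switch to Deep (1 → 6). Not NE.
(Light, Light): Alex can switch to Normal (-7 → -2). Not NE.
(Light, Normal): Alex can switch to Normal (-4 → -3). Not NE.
(Light, Thorough): Alex can switch to Deep (4 → 9). Not NE.
(Normal, None): Alex can switch to Light (-2 → 1). Not NE.
(Normal, Light): Bailey can switch to Normal (-4 → 0). Not NE.
(Normal, Normal): Alex can switch to Thorough (-3 → 0). Not NE.
(Normal, Thorough): Alex can switch to Light (-7 → 4). Not NE.
(The remaining 8 profiles each have a profitable deviation by the same check.)

No pure-strategy Nash equilibrium.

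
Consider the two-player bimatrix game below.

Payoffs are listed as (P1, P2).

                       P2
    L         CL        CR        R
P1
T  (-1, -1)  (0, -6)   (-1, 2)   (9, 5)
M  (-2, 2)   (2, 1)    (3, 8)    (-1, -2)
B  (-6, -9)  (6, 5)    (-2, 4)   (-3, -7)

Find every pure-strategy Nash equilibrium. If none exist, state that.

Mark each player's best response to every combination of opponents' strategies; a profile where every player is best-responding is a pure Nash equilibrium.
P1 against L: payoffs -1, -2, -6 → best response T.
P1 against CL: payoffs 0, 2, 6 → best response B.
P1 against CR: payoffs -1, 3, -2 → best response M.
P1 against R: payoffs 9, -1, -3 → best response T.
P2 against T: payoffs -1, -6, 2, 5 → best response R.
P2 against M: payoffs 2, 1, 8, -2 → best response CR.
P2 against B: payoffs -9, 5, 4, -7 → best response CL.
Mutual best responses: (T, R); (M, CR); (B, CL).

(T, R), (M, CR), (B, CL)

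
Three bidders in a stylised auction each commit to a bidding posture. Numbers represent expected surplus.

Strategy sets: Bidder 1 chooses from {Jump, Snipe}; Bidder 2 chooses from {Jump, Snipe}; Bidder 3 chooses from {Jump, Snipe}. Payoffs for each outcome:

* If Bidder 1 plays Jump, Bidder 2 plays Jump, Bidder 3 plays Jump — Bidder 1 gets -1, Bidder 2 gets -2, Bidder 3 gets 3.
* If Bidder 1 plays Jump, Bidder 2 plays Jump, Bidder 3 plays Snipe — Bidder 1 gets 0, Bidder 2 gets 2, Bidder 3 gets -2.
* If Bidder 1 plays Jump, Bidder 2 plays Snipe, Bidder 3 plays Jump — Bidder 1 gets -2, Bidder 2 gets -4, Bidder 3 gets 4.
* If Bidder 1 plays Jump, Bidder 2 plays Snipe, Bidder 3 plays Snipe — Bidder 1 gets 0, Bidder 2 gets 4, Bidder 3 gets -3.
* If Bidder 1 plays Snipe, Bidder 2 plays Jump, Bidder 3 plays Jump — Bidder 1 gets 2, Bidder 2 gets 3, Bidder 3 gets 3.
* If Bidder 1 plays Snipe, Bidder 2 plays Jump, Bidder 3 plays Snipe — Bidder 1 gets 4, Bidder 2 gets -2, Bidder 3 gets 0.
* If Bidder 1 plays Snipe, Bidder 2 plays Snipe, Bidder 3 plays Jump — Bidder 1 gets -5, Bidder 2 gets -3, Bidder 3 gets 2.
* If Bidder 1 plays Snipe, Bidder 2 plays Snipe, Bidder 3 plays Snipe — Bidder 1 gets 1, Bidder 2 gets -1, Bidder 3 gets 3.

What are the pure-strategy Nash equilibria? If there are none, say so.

(Snipe, Jump, Jump), (Snipe, Snipe, Snipe)

For each strategy profile, look for a profitable unilateral deviation.
(Jump, Jump, Jump): Bidder 1 can switch to Snipe (-1 → 2). Not NE.
(Jump, Jump, Snipe): Bidder 1 can switch to Snipe (0 → 4). Not NE.
(Jump, Snipe, Jump): Bidder 2 can switch to Jump (-4 → -2). Not NE.
(Jump, Snipe, Snipe): Bidder 1 can switch to Snipe (0 → 1). Not NE.
(Snipe, Jump, Jump): Bidder 1 gets 2, best alternative -1; Bidder 2 gets 3, best alternative -3; Bidder 3 gets 3, best alternative 0. No profitable deviation — NE.
(Snipe, Jump, Snipe): Bidder 2 can switch to Snipe (-2 → -1). Not NE.
(Snipe, Snipe, Jump): Bidder 1 can switch to Jump (-5 → -2). Not NE.
(Snipe, Snipe, Snipe): Bidder 1 gets 1, best alternative 0; Bidder 2 gets -1, best alternative -2; Bidder 3 gets 3, best alternative 2. No profitable deviation — NE.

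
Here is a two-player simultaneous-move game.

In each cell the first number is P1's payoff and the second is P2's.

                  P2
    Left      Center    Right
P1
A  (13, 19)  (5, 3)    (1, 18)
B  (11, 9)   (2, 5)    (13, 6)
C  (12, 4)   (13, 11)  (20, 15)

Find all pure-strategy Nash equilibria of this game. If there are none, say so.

Pure-strategy Nash equilibria: (A, Left), (C, Right)

P1 against Left: payoffs 13, 11, 12 → best response A.
P1 against Center: payoffs 5, 2, 13 → best response C.
P1 against Right: payoffs 1, 13, 20 → best response C.
P2 against A: payoffs 19, 3, 18 → best response Left.
P2 against B: payoffs 9, 5, 6 → best response Left.
P2 against C: payoffs 4, 11, 15 → best response Right.
Mutual best responses: (A, Left); (C, Right).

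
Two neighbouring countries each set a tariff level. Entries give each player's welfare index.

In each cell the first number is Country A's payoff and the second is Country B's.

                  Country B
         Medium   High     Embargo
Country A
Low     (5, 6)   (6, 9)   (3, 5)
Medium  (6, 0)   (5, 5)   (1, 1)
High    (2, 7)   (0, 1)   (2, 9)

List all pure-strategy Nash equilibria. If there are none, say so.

The unique pure-strategy Nash equilibrium is (Low, High).

(Low, Medium): Country A can switch to Medium (5 → 6). Not NE.
(Low, High): Country A gets 6, best alternative 5; Country B gets 9, best alternative 6. No profitable deviation — NE.
(Low, Embargo): Country B can switch to Medium (5 → 6). Not NE.
(Medium, Medium): Country B can switch to High (0 → 5). Not NE.
(Medium, High): Country A can switch to Low (5 → 6). Not NE.
(Medium, Embargo): Country A can switch to Low (1 → 3). Not NE.
(High, Medium): Country A can switch to Low (2 → 5). Not NE.
(High, High): Country A can switch to Low (0 → 6). Not NE.
(High, Embargo): Country A can switch to Low (2 → 3). Not NE.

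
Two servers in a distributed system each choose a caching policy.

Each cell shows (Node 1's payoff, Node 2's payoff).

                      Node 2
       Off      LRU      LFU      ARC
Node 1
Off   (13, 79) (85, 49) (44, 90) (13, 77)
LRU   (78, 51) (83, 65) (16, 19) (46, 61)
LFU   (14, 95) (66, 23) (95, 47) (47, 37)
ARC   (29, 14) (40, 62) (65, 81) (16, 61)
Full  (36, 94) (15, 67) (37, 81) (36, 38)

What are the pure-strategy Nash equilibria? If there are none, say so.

(Off, Off): Node 1 can switch to LRU (13 → 78). Not NE.
(Off, LRU): Node 2 can switch to Off (49 → 79). Not NE.
(Off, LFU): Node 1 can switch to LFU (44 → 95). Not NE.
(Off, ARC): Node 1 can switch to LRU (13 → 46). Not NE.
(LRU, Off): Node 2 can switch to LRU (51 → 65). Not NE.
(LRU, LRU): Node 1 can switch to Off (83 → 85). Not NE.
(The remaining 14 profiles each have a profitable deviation by the same check.)

There is no pure-strategy Nash equilibrium.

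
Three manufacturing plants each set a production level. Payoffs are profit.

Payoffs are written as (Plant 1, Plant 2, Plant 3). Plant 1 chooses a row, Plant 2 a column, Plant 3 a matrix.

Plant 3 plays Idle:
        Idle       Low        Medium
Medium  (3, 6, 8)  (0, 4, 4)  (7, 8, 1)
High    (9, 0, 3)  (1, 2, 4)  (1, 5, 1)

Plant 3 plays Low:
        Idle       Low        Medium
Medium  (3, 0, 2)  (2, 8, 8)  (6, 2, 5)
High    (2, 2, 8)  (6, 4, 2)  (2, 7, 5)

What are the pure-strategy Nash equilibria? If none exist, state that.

(Medium, Idle, Idle): Plant 1 can switch to High (3 → 9). Not NE.
(Medium, Idle, Low): Plant 2 can switch to Low (0 → 8). Not NE.
(Medium, Low, Idle): Plant 1 can switch to High (0 → 1). Not NE.
(Medium, Low, Low): Plant 1 can switch to High (2 → 6). Not NE.
(Medium, Medium, Idle): Plant 3 can switch to Low (1 → 5). Not NE.
(Medium, Medium, Low): Plant 2 can switch to Low (2 → 8). Not NE.
(High, Idle, Idle): Plant 2 can switch to Low (0 → 2). Not NE.
(High, Idle, Low): Plant 1 can switch to Medium (2 → 3). Not NE.
(High, Low, Idle): Plant 2 can switch to Medium (2 → 5). Not NE.
(High, Low, Low): Plant 2 can switch to Medium (4 → 7). Not NE.
(High, Medium, Idle): Plant 1 can switch to Medium (1 → 7). Not NE.
(High, Medium, Low): Plant 1 can switch to Medium (2 → 6). Not NE.

This game has no pure Nash equilibrium.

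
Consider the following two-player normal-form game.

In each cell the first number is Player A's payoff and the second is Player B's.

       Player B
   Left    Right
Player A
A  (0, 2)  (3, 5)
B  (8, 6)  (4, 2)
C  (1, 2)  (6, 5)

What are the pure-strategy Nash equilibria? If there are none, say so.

Pure-strategy Nash equilibria: (B, Left) and (C, Right)

Player A against Left: payoffs 0, 8, 1 → best response B.
Player A against Right: payoffs 3, 4, 6 → best response C.
Player B against A: payoffs 2, 5 → best response Right.
Player B against B: payoffs 6, 2 → best response Left.
Player B against C: payoffs 2, 5 → best response Right.
Mutual best responses: (B, Left); (C, Right).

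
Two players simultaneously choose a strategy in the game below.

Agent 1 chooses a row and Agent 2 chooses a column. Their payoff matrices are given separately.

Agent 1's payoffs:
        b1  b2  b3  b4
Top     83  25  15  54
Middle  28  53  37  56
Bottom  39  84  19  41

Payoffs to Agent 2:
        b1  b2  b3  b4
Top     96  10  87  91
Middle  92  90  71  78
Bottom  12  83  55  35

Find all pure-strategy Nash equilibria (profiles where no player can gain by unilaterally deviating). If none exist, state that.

Check each profile: it is a Nash equilibrium iff no player can strictly gain by switching unilaterally.
(Top, b1): Agent 1 gets 83, best alternative 39; Agent 2 gets 96, best alternative 91. No profitable deviation — NE.
(Top, b2): Agent 1 can switch to Middle (25 → 53). Not NE.
(Top, b3): Agent 1 can switch to Middle (15 → 37). Not NE.
(Top, b4): Agent 1 can switch to Middle (54 → 56). Not NE.
(Middle, b1): Agent 1 can switch to Top (28 → 83). Not NE.
(Middle, b2): Agent 1 can switch to Bottom (53 → 84). Not NE.
(Middle, b3): Agent 2 can switch to b1 (71 → 92). Not NE.
(Middle, b4): Agent 2 can switch to b1 (78 → 92). Not NE.
(Bottom, b1): Agent 1 can switch to Top (39 → 83). Not NE.
(Bottom, b2): Agent 1 gets 84, best alternative 53; Agent 2 gets 83, best alternative 55. No profitable deviation — NE.
(Bottom, b3): Agent 1 can switch to Middle (19 → 37). Not NE.
(Bottom, b4): Agent 1 can switch to Top (41 → 54). Not NE.

The pure Nash equilibria are (Top, b1) and (Bottom, b2).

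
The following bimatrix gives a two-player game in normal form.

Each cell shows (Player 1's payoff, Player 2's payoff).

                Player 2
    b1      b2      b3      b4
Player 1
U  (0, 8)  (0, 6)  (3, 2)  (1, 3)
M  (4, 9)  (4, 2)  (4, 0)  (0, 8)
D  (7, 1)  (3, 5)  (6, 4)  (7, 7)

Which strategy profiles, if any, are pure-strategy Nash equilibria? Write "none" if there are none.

(U, b1): Player 1 can switch to M (0 → 4). Not NE.
(U, b2): Player 1 can switch to M (0 → 4). Not NE.
(U, b3): Player 1 can switch to M (3 → 4). Not NE.
(U, b4): Player 1 can switch to D (1 → 7). Not NE.
(M, b1): Player 1 can switch to D (4 → 7). Not NE.
(M, b2): Player 2 can switch to b1 (2 → 9). Not NE.
(M, b3): Player 1 can switch to D (4 → 6). Not NE.
(M, b4): Player 1 can switch to U (0 → 1). Not NE.
(D, b4): Player 1 gets 7, best alternative 1; Player 2 gets 7, best alternative 5. No profitable deviation — NE.
(The remaining 3 profiles each have a profitable deviation by the same check.)

The unique pure-strategy Nash equilibrium is (D, b4).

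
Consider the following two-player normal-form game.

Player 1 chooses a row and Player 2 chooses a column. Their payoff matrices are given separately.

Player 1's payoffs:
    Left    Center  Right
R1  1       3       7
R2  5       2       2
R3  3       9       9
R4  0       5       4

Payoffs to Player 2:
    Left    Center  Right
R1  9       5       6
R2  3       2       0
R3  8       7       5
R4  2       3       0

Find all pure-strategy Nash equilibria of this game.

The unique pure-strategy Nash equilibrium is (R2, Left).

Player 1 against Left: payoffs 1, 5, 3, 0 → best response R2.
Player 1 against Center: payoffs 3, 2, 9, 5 → best response R3.
Player 1 against Right: payoffs 7, 2, 9, 4 → best response R3.
Player 2 against R1: payoffs 9, 5, 6 → best response Left.
Player 2 against R2: payoffs 3, 2, 0 → best response Left.
Player 2 against R3: payoffs 8, 7, 5 → best response Left.
Player 2 against R4: payoffs 2, 3, 0 → best response Center.
Mutual best responses: (R2, Left).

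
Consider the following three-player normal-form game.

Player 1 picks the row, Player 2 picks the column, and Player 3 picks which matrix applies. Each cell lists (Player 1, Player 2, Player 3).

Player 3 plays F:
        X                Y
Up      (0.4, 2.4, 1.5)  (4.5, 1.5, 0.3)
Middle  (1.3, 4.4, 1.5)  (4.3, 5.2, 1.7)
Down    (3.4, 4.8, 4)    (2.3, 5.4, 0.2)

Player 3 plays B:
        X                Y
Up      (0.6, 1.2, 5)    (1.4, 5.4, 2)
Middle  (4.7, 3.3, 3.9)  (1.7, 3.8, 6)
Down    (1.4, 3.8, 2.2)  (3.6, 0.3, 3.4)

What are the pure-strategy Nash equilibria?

There is no pure-strategy Nash equilibrium.

For each strategy profile, look for a profitable unilateral deviation.
(Up, X, F): Player 1 can switch to Middle (0.4 → 1.3). Not NE.
(Up, X, B): Player 1 can switch to Middle (0.6 → 4.7). Not NE.
(Up, Y, F): Player 2 can switch to X (1.5 → 2.4). Not NE.
(Up, Y, B): Player 1 can switch to Middle (1.4 → 1.7). Not NE.
(Middle, X, F): Player 1 can switch to Down (1.3 → 3.4). Not NE.
(Middle, X, B): Player 2 can switch to Y (3.3 → 3.8). Not NE.
(Middle, Y, F): Player 1 can switch to Up (4.3 → 4.5). Not NE.
(Middle, Y, B): Player 1 can switch to Down (1.7 → 3.6). Not NE.
(Down, X, F): Player 2 can switch to Y (4.8 → 5.4). Not NE.
(Down, X, B): Player 1 can switch to Middle (1.4 → 4.7). Not NE.
(The remaining 2 profiles each have a profitable deviation by the same check.)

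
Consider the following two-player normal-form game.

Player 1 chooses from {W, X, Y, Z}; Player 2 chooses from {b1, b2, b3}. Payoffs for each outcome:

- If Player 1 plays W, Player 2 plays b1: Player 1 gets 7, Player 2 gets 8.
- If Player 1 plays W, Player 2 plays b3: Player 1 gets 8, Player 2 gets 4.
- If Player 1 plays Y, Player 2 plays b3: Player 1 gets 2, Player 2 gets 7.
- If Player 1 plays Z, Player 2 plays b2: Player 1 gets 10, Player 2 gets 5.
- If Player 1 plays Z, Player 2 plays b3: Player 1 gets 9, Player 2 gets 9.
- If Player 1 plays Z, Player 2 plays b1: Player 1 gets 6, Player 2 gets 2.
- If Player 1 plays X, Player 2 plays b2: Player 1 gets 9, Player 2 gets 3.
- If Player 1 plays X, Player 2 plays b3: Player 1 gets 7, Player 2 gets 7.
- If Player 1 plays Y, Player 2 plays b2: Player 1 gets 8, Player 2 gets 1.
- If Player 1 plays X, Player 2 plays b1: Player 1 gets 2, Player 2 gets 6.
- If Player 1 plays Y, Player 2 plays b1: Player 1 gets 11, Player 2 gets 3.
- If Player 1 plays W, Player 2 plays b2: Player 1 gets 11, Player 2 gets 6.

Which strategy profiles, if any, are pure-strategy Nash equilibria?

(Z, b3)

Player 1 against b1: payoffs 7, 2, 11, 6 → best response Y.
Player 1 against b2: payoffs 11, 9, 8, 10 → best response W.
Player 1 against b3: payoffs 8, 7, 2, 9 → best response Z.
Player 2 against W: payoffs 8, 6, 4 → best response b1.
Player 2 against X: payoffs 6, 3, 7 → best response b3.
Player 2 against Y: payoffs 3, 1, 7 → best response b3.
Player 2 against Z: payoffs 2, 5, 9 → best response b3.
Mutual best responses: (Z, b3).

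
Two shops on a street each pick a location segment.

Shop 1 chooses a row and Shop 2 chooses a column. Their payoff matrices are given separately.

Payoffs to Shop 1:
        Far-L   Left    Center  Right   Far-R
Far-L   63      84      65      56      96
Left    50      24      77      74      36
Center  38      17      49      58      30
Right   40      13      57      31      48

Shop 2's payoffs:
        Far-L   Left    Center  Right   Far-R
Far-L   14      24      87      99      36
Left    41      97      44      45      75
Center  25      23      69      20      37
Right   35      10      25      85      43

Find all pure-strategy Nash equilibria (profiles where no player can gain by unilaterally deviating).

Shop 1 against Far-L: payoffs 63, 50, 38, 40 → best response Far-L.
Shop 1 against Left: payoffs 84, 24, 17, 13 → best response Far-L.
Shop 1 against Center: payoffs 65, 77, 49, 57 → best response Left.
Shop 1 against Right: payoffs 56, 74, 58, 31 → best response Left.
Shop 1 against Far-R: payoffs 96, 36, 30, 48 → best response Far-L.
Shop 2 against Far-L: payoffs 14, 24, 87, 99, 36 → best response Right.
Shop 2 against Left: payoffs 41, 97, 44, 45, 75 → best response Left.
Shop 2 against Center: payoffs 25, 23, 69, 20, 37 → best response Center.
Shop 2 against Right: payoffs 35, 10, 25, 85, 43 → best response Right.
No profile is a mutual best response for all players.

No pure-strategy Nash equilibrium.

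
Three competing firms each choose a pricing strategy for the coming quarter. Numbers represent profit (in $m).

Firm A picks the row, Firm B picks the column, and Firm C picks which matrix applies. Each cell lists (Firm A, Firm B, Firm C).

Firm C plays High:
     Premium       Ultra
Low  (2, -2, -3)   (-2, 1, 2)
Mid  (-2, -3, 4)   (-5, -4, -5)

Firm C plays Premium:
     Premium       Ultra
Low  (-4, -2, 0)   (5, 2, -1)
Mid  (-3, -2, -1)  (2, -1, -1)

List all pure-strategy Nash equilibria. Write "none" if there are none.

(Low, Ultra, High)

Check each profile: it is a Nash equilibrium iff no player can strictly gain by switching unilaterally.
(Low, Premium, High): Firm B can switch to Ultra (-2 → 1). Not NE.
(Low, Premium, Premium): Firm A can switch to Mid (-4 → -3). Not NE.
(Low, Ultra, High): Firm A gets -2, best alternative -5; Firm B gets 1, best alternative -2; Firm C gets 2, best alternative -1. No profitable deviation — NE.
(Low, Ultra, Premium): Firm C can switch to High (-1 → 2). Not NE.
(Mid, Premium, High): Firm A can switch to Low (-2 → 2). Not NE.
(Mid, Premium, Premium): Firm B can switch to Ultra (-2 → -1). Not NE.
(Mid, Ultra, High): Firm A can switch to Low (-5 → -2). Not NE.
(Mid, Ultra, Premium): Firm A can switch to Low (2 → 5). Not NE.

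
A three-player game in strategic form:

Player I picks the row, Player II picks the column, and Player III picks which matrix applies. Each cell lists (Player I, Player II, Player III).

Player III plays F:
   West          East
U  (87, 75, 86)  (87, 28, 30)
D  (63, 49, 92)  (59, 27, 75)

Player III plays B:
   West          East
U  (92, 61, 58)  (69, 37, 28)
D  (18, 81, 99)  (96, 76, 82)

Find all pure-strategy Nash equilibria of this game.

For each player, find the best response to each opponent profile; mutual best responses are the pure NE.
Player I against (West, F): payoffs 87, 63 → best response U.
Player I against (West, B): payoffs 92, 18 → best response U.
Player I against (East, F): payoffs 87, 59 → best response U.
Player I against (East, B): payoffs 69, 96 → best response D.
Player II against (U, F): payoffs 75, 28 → best response West.
Player II against (U, B): payoffs 61, 37 → best response West.
Player II against (D, F): payoffs 49, 27 → best response West.
Player II against (D, B): payoffs 81, 76 → best response West.
Player III against (U, West): payoffs 86, 58 → best response F.
Player III against (U, East): payoffs 30, 28 → best response F.
Player III against (D, West): payoffs 92, 99 → best response B.
Player III against (D, East): payoffs 75, 82 → best response B.
Mutual best responses: (U, West, F).

Pure NE: (U, West, F)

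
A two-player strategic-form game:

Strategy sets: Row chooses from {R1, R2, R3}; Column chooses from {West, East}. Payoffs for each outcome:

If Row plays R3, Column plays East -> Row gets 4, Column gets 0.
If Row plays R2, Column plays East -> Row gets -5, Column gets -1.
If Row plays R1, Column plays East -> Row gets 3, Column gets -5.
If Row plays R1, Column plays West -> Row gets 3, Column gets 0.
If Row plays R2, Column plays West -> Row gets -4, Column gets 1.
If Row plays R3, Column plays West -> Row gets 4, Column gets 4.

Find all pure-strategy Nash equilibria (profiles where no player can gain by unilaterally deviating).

The unique pure-strategy Nash equilibrium is (R3, West).

Row against West: payoffs 3, -4, 4 → best response R3.
Row against East: payoffs 3, -5, 4 → best response R3.
Column against R1: payoffs 0, -5 → best response West.
Column against R2: payoffs 1, -1 → best response West.
Column against R3: payoffs 4, 0 → best response West.
Mutual best responses: (R3, West).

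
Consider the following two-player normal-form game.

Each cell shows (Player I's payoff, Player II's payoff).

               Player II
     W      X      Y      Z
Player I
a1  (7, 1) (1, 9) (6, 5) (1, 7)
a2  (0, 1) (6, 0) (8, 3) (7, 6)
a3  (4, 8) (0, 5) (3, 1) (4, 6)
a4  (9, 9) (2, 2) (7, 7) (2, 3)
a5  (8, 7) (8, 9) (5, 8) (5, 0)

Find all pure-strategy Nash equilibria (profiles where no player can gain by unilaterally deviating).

Pure-strategy Nash equilibria: (a2, Z) and (a4, W) and (a5, X)

Player I against W: payoffs 7, 0, 4, 9, 8 → best response a4.
Player I against X: payoffs 1, 6, 0, 2, 8 → best response a5.
Player I against Y: payoffs 6, 8, 3, 7, 5 → best response a2.
Player I against Z: payoffs 1, 7, 4, 2, 5 → best response a2.
Player II against a1: payoffs 1, 9, 5, 7 → best response X.
Player II against a2: payoffs 1, 0, 3, 6 → best response Z.
Player II against a3: payoffs 8, 5, 1, 6 → best response W.
Player II against a4: payoffs 9, 2, 7, 3 → best response W.
Player II against a5: payoffs 7, 9, 8, 0 → best response X.
Mutual best responses: (a2, Z); (a4, W); (a5, X).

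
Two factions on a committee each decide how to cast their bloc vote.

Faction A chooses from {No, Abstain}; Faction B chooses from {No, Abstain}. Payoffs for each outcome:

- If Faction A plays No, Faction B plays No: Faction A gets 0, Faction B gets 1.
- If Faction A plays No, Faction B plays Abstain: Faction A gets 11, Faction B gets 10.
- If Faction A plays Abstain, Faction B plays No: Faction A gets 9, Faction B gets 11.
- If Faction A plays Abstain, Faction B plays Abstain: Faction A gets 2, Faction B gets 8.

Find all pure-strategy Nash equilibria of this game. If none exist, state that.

Faction A against No: payoffs 0, 9 → best response Abstain.
Faction A against Abstain: payoffs 11, 2 → best response No.
Faction B against No: payoffs 1, 10 → best response Abstain.
Faction B against Abstain: payoffs 11, 8 → best response No.
Mutual best responses: (No, Abstain); (Abstain, No).

Pure-strategy Nash equilibria: (No, Abstain) and (Abstain, No)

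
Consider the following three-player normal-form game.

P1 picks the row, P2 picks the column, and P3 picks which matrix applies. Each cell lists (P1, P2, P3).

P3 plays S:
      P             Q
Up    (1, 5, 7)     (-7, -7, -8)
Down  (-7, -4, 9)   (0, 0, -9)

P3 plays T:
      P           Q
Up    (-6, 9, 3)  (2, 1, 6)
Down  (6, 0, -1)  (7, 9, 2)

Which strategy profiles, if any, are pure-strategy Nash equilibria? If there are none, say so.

The pure Nash equilibria are (Up, P, S), (Down, Q, T).

Mark each player's best response to every combination of opponents' strategies; a profile where every player is best-responding is a pure Nash equilibrium.
P1 against (P, S): payoffs 1, -7 → best response Up.
P1 against (P, T): payoffs -6, 6 → best response Down.
P1 against (Q, S): payoffs -7, 0 → best response Down.
P1 against (Q, T): payoffs 2, 7 → best response Down.
P2 against (Up, S): payoffs 5, -7 → best response P.
P2 against (Up, T): payoffs 9, 1 → best response P.
P2 against (Down, S): payoffs -4, 0 → best response Q.
P2 against (Down, T): payoffs 0, 9 → best response Q.
P3 against (Up, P): payoffs 7, 3 → best response S.
P3 against (Up, Q): payoffs -8, 6 → best response T.
P3 against (Down, P): payoffs 9, -1 → best response S.
P3 against (Down, Q): payoffs -9, 2 → best response T.
Mutual best responses: (Up, P, S); (Down, Q, T).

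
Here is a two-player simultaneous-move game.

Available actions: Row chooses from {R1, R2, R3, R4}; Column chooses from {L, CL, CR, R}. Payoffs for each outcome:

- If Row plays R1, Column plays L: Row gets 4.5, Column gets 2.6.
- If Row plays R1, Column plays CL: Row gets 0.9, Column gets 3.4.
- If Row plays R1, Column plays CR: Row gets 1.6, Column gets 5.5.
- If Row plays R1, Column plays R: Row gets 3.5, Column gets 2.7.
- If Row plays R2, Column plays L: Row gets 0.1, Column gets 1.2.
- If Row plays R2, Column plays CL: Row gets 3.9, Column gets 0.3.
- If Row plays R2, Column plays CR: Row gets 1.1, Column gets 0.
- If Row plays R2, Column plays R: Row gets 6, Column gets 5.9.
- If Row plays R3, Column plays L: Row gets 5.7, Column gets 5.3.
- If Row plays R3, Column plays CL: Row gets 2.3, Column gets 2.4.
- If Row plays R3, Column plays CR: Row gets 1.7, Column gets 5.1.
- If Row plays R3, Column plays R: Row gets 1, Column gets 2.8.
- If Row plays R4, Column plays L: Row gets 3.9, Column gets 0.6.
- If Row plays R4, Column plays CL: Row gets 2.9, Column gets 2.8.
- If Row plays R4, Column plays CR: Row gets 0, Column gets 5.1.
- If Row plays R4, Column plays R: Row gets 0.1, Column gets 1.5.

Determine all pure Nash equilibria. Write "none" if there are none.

(R2, R); (R3, L)

For each strategy profile, look for a profitable unilateral deviation.
(R1, L): Row can switch to R3 (4.5 → 5.7). Not NE.
(R1, CL): Row can switch to R2 (0.9 → 3.9). Not NE.
(R1, CR): Row can switch to R3 (1.6 → 1.7). Not NE.
(R1, R): Row can switch to R2 (3.5 → 6). Not NE.
(R2, L): Row can switch to R1 (0.1 → 4.5). Not NE.
(R2, CL): Column can switch to L (0.3 → 1.2). Not NE.
(R2, R): Row gets 6, best alternative 3.5; Column gets 5.9, best alternative 1.2. No profitable deviation — NE.
(R3, L): Row gets 5.7, best alternative 4.5; Column gets 5.3, best alternative 5.1. No profitable deviation — NE.
(The remaining 8 profiles each have a profitable deviation by the same check.)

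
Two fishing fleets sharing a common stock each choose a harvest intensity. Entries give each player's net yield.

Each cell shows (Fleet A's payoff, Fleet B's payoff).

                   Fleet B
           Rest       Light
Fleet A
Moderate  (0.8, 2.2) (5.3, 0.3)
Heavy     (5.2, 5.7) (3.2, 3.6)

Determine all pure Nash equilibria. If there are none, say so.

Pure NE: (Heavy, Rest)

For each strategy profile, look for a profitable unilateral deviation.
(Moderate, Rest): Fleet A can switch to Heavy (0.8 → 5.2). Not NE.
(Moderate, Light): Fleet B can switch to Rest (0.3 → 2.2). Not NE.
(Heavy, Rest): Fleet A gets 5.2, best alternative 0.8; Fleet B gets 5.7, best alternative 3.6. No profitable deviation — NE.
(Heavy, Light): Fleet A can switch to Moderate (3.2 → 5.3). Not NE.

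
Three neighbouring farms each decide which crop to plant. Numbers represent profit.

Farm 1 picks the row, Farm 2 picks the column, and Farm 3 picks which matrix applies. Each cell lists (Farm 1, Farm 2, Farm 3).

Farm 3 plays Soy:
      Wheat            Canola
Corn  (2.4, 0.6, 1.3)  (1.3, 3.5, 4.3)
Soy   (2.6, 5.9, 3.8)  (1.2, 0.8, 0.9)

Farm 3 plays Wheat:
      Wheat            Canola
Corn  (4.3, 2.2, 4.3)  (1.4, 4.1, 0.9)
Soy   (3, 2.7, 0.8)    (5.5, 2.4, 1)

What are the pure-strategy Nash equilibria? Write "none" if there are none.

The pure Nash equilibria are (Corn, Canola, Soy), (Soy, Wheat, Soy).

Mark each player's best response to every combination of opponents' strategies; a profile where every player is best-responding is a pure Nash equilibrium.
Farm 1 against (Wheat, Soy): payoffs 2.4, 2.6 → best response Soy.
Farm 1 against (Wheat, Wheat): payoffs 4.3, 3 → best response Corn.
Farm 1 against (Canola, Soy): payoffs 1.3, 1.2 → best response Corn.
Farm 1 against (Canola, Wheat): payoffs 1.4, 5.5 → best response Soy.
Farm 2 against (Corn, Soy): payoffs 0.6, 3.5 → best response Canola.
Farm 2 against (Corn, Wheat): payoffs 2.2, 4.1 → best response Canola.
Farm 2 against (Soy, Soy): payoffs 5.9, 0.8 → best response Wheat.
Farm 2 against (Soy, Wheat): payoffs 2.7, 2.4 → best response Wheat.
Farm 3 against (Corn, Wheat): payoffs 1.3, 4.3 → best response Wheat.
Farm 3 against (Corn, Canola): payoffs 4.3, 0.9 → best response Soy.
Farm 3 against (Soy, Wheat): payoffs 3.8, 0.8 → best response Soy.
Farm 3 against (Soy, Canola): payoffs 0.9, 1 → best response Wheat.
Mutual best responses: (Corn, Canola, Soy); (Soy, Wheat, Soy).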